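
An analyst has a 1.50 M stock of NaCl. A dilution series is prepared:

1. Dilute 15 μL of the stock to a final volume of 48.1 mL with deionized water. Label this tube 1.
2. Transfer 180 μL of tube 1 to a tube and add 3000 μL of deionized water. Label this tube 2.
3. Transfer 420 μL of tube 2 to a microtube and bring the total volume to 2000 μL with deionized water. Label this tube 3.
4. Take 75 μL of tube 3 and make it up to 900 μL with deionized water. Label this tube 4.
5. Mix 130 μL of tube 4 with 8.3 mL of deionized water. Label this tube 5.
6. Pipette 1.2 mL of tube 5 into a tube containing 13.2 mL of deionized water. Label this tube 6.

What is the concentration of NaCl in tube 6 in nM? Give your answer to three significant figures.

0.595 nM

Step 1: 15 μL brought to 48.1 mL → factor 48100/15 = 3206.7
Step 2: 180 μL + 3000 μL = 3180 μL total → factor 3180/180 = 17.667
Step 3: 420 μL brought to 2000 μL → factor 2000/420 = 4.7619
Step 4: 75 μL brought to 900 μL → factor 900/75 = 12
Step 5: 130 μL + 8.3 mL = 8430 μL total → factor 8430/130 = 64.846
Step 6: 1.2 mL + 13.2 mL = 14.4 mL total → factor 14.4/1.2 = 12
Overall dilution factor = 3206.7 × 17.667 × 4.7619 × 12 × 64.846 × 12 = 2.519 × 10^9
Final = 1.50 M / 2.519 × 10^9 = 5.955 × 10^-10 M = 0.595 nM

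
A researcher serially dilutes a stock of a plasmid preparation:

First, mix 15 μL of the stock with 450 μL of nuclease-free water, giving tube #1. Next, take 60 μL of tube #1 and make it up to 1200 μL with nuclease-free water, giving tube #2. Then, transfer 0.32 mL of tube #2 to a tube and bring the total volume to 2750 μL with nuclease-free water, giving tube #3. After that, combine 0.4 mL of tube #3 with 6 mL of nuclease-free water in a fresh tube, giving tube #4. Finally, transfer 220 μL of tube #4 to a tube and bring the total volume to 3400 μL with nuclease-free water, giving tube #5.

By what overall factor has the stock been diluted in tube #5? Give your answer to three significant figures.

1.32 × 10^6

Step 1: 15 μL + 450 μL = 465 μL total → factor 465/15 = 31
Step 2: 60 μL brought to 1200 μL → factor 1200/60 = 20
Step 3: 0.32 mL brought to 2750 μL → factor 2.75/0.32 = 8.5938
Step 4: 0.4 mL + 6 mL = 6.4 mL total → factor 6.4/0.4 = 16
Step 5: 220 μL brought to 3400 μL → factor 3400/220 = 15.455
Overall dilution factor = 31 × 20 × 8.5938 × 16 × 15.455 = 1.3175 × 10^6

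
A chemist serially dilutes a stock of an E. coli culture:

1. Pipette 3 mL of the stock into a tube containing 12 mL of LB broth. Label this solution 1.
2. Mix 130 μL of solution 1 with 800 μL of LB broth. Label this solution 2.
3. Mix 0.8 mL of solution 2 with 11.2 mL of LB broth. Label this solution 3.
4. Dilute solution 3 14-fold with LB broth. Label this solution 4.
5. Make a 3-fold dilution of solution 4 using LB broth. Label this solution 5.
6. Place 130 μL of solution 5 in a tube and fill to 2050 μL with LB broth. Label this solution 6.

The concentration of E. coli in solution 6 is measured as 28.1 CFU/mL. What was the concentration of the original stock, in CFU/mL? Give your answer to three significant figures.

Step 1: 3 mL + 12 mL = 15 mL total → factor 15/3 = 5
Step 2: 130 μL + 800 μL = 930 μL total → factor 930/130 = 7.1538
Step 3: 0.8 mL + 11.2 mL = 12 mL total → factor 12/0.8 = 15
Step 4: 14-fold → factor 14
Step 5: 3-fold → factor 3
Step 6: 130 μL brought to 2050 μL → factor 2050/130 = 15.769
Overall dilution factor = 5 × 7.1538 × 15 × 14 × 3 × 15.769 = 3.5535 × 10^5
Stock = 28.1 CFU/mL × 3.5535 × 10^5 = 9.99 × 10^6 CFU/mL

9.99 × 10^6 CFU/mL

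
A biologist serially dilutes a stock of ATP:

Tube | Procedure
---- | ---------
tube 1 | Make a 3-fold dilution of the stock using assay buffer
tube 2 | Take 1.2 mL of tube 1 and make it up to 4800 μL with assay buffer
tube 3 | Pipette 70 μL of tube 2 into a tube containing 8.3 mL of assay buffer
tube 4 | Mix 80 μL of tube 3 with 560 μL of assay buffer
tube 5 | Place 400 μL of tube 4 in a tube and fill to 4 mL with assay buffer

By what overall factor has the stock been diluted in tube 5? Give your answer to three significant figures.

Step 1: 3-fold → factor 3
Step 2: 1.2 mL brought to 4800 μL → factor 4.8/1.2 = 4
Step 3: 70 μL + 8.3 mL = 8370 μL total → factor 8370/70 = 119.57
Step 4: 80 μL + 560 μL = 640 μL total → factor 640/80 = 8
Step 5: 400 μL brought to 4 mL → factor 4000/400 = 10
Overall dilution factor = 3 × 4 × 119.57 × 8 × 10 = 1.1479 × 10^5

1.15 × 10^5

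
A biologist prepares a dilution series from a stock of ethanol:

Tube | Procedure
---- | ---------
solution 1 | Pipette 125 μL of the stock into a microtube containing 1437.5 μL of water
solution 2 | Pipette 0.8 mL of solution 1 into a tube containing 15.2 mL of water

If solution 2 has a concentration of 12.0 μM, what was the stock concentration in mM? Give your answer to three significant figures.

3.00 mM

Step 1: 125 μL + 1437.5 μL = 1562.5 μL total → factor 1562.5/125 = 12.5
Step 2: 0.8 mL + 15.2 mL = 16 mL total → factor 16/0.8 = 20
Overall dilution factor = 12.5 × 20 = 250
Stock = 12.0 μM × 250 = 3000 μM = 3.00 mM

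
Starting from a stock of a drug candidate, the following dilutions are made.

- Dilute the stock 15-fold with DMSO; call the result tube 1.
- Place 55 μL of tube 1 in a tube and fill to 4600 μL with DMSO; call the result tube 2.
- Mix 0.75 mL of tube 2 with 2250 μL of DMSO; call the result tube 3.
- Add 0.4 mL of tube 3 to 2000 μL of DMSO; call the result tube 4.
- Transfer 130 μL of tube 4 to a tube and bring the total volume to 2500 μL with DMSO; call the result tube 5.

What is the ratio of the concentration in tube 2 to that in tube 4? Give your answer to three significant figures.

24.0

Step 1: 15-fold → factor 15
Step 2: 55 μL brought to 4600 μL → factor 4600/55 = 83.636
Step 3: 0.75 mL + 2250 μL = 3 mL total → factor 3/0.75 = 4
Step 4: 0.4 mL + 2000 μL = 2.4 mL total → factor 2.4/0.4 = 6
Dilution factor to tube 2 = 1254.5; to tube 4 = 30109
[tube 2]/[tube 4] = (factor to tube 4)/(factor to tube 2) = 30109/1254.5 = 24.0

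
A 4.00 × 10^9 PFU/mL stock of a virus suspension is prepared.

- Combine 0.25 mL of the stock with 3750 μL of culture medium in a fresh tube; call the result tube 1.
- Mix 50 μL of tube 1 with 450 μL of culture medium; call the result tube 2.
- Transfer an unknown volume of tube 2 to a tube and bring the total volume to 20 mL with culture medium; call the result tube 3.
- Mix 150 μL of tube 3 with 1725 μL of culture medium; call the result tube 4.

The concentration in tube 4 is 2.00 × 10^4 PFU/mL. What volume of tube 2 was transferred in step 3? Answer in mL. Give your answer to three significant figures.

0.200 mL

Step 1: 0.25 mL + 3750 μL = 4 mL total → factor 4/0.25 = 16
Step 2: 50 μL + 450 μL = 500 μL total → factor 500/50 = 10
Step 3: v brought to 20 mL → factor = 20 mL/v
Step 4: 150 μL + 1725 μL = 1875 μL total → factor 1875/150 = 12.5
Product of known-step factors = 2000
Overall factor = 4.00 × 10^9 PFU/mL / (2.00 × 10^4 PFU/mL) = 2 × 10^5
Step-3 factor = 2 × 10^5 / 2000 = 100
v = 20 mL / 100 = 0.200 mL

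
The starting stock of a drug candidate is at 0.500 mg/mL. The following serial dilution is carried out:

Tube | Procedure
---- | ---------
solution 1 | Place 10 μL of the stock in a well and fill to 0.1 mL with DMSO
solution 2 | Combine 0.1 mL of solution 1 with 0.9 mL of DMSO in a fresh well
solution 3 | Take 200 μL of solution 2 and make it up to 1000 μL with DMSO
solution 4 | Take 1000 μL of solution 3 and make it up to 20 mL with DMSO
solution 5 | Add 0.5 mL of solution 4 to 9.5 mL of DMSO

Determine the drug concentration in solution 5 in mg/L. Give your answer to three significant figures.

0.00250 mg/L

Step 1: 10 μL brought to 0.1 mL → factor 100/10 = 10
Step 2: 0.1 mL + 0.9 mL = 1 mL total → factor 1/0.1 = 10
Step 3: 200 μL brought to 1000 μL → factor 1000/200 = 5
Step 4: 1000 μL brought to 20 mL → factor 20000/1000 = 20
Step 5: 0.5 mL + 9.5 mL = 10 mL total → factor 10/0.5 = 20
Overall dilution factor = 10 × 10 × 5 × 20 × 20 = 2 × 10^5
Final = 0.500 mg/mL / 2 × 10^5 = 2.500 × 10^-6 mg/mL = 0.00250 mg/L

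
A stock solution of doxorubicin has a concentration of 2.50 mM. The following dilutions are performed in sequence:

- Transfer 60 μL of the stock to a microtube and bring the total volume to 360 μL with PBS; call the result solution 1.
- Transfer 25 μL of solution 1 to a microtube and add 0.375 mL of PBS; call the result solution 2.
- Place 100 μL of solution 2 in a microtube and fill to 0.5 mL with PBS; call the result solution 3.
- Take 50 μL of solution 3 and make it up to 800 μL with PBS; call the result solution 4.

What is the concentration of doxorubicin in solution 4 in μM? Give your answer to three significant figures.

Step 1: 60 μL brought to 360 μL → factor 360/60 = 6
Step 2: 25 μL + 0.375 mL = 400 μL total → factor 400/25 = 16
Step 3: 100 μL brought to 0.5 mL → factor 500/100 = 5
Step 4: 50 μL brought to 800 μL → factor 800/50 = 16
Overall dilution factor = 6 × 16 × 5 × 16 = 7680
Final = 2.50 mM / 7680 = 0.0003255 mM = 0.326 μM

0.326 μM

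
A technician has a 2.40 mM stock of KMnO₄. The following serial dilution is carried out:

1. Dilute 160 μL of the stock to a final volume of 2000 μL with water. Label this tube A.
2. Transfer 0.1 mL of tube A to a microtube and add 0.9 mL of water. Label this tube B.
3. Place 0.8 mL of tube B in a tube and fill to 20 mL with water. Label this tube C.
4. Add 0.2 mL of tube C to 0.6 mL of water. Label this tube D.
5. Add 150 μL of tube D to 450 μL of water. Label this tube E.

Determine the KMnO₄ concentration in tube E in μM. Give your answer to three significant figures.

Step 1: 160 μL brought to 2000 μL → factor 2000/160 = 12.5
Step 2: 0.1 mL + 0.9 mL = 1 mL total → factor 1/0.1 = 10
Step 3: 0.8 mL brought to 20 mL → factor 20/0.8 = 25
Step 4: 0.2 mL + 0.6 mL = 0.8 mL total → factor 0.8/0.2 = 4
Step 5: 150 μL + 450 μL = 600 μL total → factor 600/150 = 4
Overall dilution factor = 12.5 × 10 × 25 × 4 × 4 = 50000
Final = 2.40 mM / 50000 = 4.800 × 10^-5 mM = 0.0480 μM

0.0480 μM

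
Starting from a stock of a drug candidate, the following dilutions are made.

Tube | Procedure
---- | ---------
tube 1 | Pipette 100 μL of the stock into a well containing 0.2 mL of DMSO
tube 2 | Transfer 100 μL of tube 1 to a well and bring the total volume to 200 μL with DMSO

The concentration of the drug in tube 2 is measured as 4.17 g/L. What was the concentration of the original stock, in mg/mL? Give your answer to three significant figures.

Step 1: 100 μL + 0.2 mL = 300 μL total → factor 300/100 = 3
Step 2: 100 μL brought to 200 μL → factor 200/100 = 2
Overall dilution factor = 3 × 2 = 6
Stock = 4.17 g/L × 6 = 25.02 g/L = 25.0 mg/mL

25.0 mg/mL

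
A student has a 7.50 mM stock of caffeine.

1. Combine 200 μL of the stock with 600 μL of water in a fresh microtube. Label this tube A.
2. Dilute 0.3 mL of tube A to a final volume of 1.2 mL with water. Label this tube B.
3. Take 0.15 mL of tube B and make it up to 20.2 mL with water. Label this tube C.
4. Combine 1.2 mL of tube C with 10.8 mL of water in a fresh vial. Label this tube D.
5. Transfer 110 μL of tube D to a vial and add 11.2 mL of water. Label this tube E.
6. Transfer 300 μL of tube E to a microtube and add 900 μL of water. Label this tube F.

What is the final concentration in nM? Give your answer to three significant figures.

0.846 nM

Step 1: 200 μL + 600 μL = 800 μL total → factor 800/200 = 4
Step 2: 0.3 mL brought to 1.2 mL → factor 1.2/0.3 = 4
Step 3: 0.15 mL brought to 20.2 mL → factor 20.2/0.15 = 134.67
Step 4: 1.2 mL + 10.8 mL = 12 mL total → factor 12/1.2 = 10
Step 5: 110 μL + 11.2 mL = 11310 μL total → factor 11310/110 = 102.82
Step 6: 300 μL + 900 μL = 1200 μL total → factor 1200/300 = 4
Overall dilution factor = 4 × 4 × 134.67 × 10 × 102.82 × 4 = 8.8616 × 10^6
Final = 7.50 mM / 8.8616 × 10^6 = 8.464 × 10^-7 mM = 0.846 nM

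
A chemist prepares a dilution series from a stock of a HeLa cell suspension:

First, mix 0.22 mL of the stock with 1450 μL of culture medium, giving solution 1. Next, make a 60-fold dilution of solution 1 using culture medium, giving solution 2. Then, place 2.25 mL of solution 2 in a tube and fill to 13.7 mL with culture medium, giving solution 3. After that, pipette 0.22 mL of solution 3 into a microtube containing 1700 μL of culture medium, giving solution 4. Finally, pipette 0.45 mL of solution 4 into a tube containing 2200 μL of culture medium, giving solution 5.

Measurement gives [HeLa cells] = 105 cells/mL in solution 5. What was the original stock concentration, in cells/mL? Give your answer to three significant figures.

1.50 × 10^7 cells/mL

Step 1: 0.22 mL + 1450 μL = 1.67 mL total → factor 1.67/0.22 = 7.5909
Step 2: 60-fold → factor 60
Step 3: 2.25 mL brought to 13.7 mL → factor 13.7/2.25 = 6.0889
Step 4: 0.22 mL + 1700 μL = 1.92 mL total → factor 1.92/0.22 = 8.7273
Step 5: 0.45 mL + 2200 μL = 2.65 mL total → factor 2.65/0.45 = 5.8889
Overall dilution factor = 7.5909 × 60 × 6.0889 × 8.7273 × 5.8889 = 1.4253 × 10^5
Stock = 105 cells/mL × 1.4253 × 10^5 = 1.50 × 10^7 cells/mL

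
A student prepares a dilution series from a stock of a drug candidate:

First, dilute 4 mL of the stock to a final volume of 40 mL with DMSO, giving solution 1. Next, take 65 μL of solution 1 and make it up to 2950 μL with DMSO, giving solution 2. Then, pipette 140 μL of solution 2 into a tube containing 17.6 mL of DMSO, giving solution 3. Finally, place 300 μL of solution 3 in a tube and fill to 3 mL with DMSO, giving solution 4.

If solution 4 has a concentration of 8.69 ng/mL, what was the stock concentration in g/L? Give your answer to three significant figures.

Step 1: 4 mL brought to 40 mL → factor 40/4 = 10
Step 2: 65 μL brought to 2950 μL → factor 2950/65 = 45.385
Step 3: 140 μL + 17.6 mL = 17740 μL total → factor 17740/140 = 126.71
Step 4: 300 μL brought to 3 mL → factor 3000/300 = 10
Overall dilution factor = 10 × 45.385 × 126.71 × 10 = 5.7509 × 10^5
Stock = 8.69 ng/mL × 5.7509 × 10^5 = 4.998 × 10^6 ng/mL = 5.00 g/L

5.00 g/L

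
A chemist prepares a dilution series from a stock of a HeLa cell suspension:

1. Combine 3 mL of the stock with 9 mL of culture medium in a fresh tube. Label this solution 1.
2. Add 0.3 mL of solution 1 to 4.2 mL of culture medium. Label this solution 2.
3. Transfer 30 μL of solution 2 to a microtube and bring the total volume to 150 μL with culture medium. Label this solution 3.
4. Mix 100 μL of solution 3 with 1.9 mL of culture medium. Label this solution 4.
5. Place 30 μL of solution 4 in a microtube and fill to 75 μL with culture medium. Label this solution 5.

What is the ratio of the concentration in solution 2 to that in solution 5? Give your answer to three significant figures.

Step 1: 3 mL + 9 mL = 12 mL total → factor 12/3 = 4
Step 2: 0.3 mL + 4.2 mL = 4.5 mL total → factor 4.5/0.3 = 15
Step 3: 30 μL brought to 150 μL → factor 150/30 = 5
Step 4: 100 μL + 1.9 mL = 2000 μL total → factor 2000/100 = 20
Step 5: 30 μL brought to 75 μL → factor 75/30 = 2.5
Dilution factor to solution 2 = 60; to solution 5 = 15000
[solution 2]/[solution 5] = (factor to solution 5)/(factor to solution 2) = 15000/60 = 250

250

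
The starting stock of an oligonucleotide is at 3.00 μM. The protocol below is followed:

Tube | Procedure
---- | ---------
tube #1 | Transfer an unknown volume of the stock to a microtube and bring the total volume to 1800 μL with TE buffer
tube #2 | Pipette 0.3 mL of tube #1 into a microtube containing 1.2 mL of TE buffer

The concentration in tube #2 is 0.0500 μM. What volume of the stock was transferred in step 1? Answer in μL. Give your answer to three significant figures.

150 μL

Step 1: v brought to 1800 μL → factor = 1800 μL/v
Step 2: 0.3 mL + 1.2 mL = 1.5 mL total → factor 1.5/0.3 = 5
Product of known-step factors = 5
Overall factor = 3.00 μM / (0.0500 μM) = 60
Step-1 factor = 60 / 5 = 12
v = 1800 μL / 12 = 150 μL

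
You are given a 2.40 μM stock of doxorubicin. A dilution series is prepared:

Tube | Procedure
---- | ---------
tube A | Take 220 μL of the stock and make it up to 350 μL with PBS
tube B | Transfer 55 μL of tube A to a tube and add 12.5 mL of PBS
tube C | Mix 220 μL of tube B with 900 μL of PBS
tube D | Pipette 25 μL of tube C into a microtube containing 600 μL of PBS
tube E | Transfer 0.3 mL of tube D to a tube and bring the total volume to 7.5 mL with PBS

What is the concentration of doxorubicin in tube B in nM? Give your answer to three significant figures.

Step 1: 220 μL brought to 350 μL → factor 350/220 = 1.5909
Step 2: 55 μL + 12.5 mL = 12555 μL total → factor 12555/55 = 228.27
Dilution factor through tube B = 1.5909 × 228.27 = 363.16
[tube B] = 2.40 μM / 363.16 = 0.006609 μM = 6.61 nM

6.61 nM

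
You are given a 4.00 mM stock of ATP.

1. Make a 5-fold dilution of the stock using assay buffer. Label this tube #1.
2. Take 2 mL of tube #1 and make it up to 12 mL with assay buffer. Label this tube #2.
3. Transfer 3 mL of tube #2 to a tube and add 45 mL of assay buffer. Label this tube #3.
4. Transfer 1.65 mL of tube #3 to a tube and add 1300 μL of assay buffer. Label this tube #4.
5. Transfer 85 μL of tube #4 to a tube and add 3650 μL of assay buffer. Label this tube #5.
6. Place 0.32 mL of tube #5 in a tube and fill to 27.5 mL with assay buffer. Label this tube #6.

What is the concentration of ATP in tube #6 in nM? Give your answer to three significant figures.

1.23 nM

Step 1: 5-fold → factor 5
Step 2: 2 mL brought to 12 mL → factor 12/2 = 6
Step 3: 3 mL + 45 mL = 48 mL total → factor 48/3 = 16
Step 4: 1.65 mL + 1300 μL = 2.95 mL total → factor 2.95/1.65 = 1.7879
Step 5: 85 μL + 3650 μL = 3735 μL total → factor 3735/85 = 43.941
Step 6: 0.32 mL brought to 27.5 mL → factor 27.5/0.32 = 85.938
Overall dilution factor = 5 × 6 × 16 × 1.7879 × 43.941 × 85.938 = 3.2407 × 10^6
Final = 4.00 mM / 3.2407 × 10^6 = 1.234 × 10^-6 mM = 1.23 nM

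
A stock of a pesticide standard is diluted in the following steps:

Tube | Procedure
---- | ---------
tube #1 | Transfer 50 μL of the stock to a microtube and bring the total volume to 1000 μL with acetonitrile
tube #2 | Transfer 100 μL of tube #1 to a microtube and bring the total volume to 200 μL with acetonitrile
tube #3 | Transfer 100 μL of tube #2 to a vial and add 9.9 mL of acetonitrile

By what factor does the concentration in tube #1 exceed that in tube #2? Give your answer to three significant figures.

Step 1: 50 μL brought to 1000 μL → factor 1000/50 = 20
Step 2: 100 μL brought to 200 μL → factor 200/100 = 2
Dilution factor to tube #1 = 20; to tube #2 = 40
[tube #1]/[tube #2] = (factor to tube #2)/(factor to tube #1) = 40/20 = 2.00

2.00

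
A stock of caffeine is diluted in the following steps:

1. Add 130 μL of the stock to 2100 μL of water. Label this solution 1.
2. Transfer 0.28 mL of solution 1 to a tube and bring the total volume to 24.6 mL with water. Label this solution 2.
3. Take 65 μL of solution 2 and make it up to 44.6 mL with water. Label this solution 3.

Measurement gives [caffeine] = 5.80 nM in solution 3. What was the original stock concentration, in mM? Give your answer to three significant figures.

Step 1: 130 μL + 2100 μL = 2230 μL total → factor 2230/130 = 17.154
Step 2: 0.28 mL brought to 24.6 mL → factor 24.6/0.28 = 87.857
Step 3: 65 μL brought to 44.6 mL → factor 44600/65 = 686.15
Overall dilution factor = 17.154 × 87.857 × 686.15 = 1.0341 × 10^6
Stock = 5.80 nM × 1.0341 × 10^6 = 5.998 × 10^6 nM = 6.00 mM

6.00 mM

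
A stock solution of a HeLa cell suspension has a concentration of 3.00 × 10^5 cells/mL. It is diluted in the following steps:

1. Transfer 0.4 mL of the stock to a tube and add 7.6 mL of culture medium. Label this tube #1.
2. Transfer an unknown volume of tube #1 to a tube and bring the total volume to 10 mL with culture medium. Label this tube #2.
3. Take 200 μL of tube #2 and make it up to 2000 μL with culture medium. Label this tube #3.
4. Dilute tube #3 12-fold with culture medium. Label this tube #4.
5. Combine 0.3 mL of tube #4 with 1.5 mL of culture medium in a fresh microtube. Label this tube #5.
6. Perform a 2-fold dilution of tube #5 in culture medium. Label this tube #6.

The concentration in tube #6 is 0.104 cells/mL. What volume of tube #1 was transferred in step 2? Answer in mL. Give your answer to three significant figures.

Step 1: 0.4 mL + 7.6 mL = 8 mL total → factor 8/0.4 = 20
Step 2: v brought to 10 mL → factor = 10 mL/v
Step 3: 200 μL brought to 2000 μL → factor 2000/200 = 10
Step 4: 12-fold → factor 12
Step 5: 0.3 mL + 1.5 mL = 1.8 mL total → factor 1.8/0.3 = 6
Step 6: 2-fold → factor 2
Product of known-step factors = 28800
Overall factor = 3.00 × 10^5 cells/mL / (0.104 cells/mL) = 2.8846 × 10^6
Step-2 factor = 2.8846 × 10^6 / 28800 = 100.16
v = 10 mL / 100.16 = 0.0998 mL

0.0998 mL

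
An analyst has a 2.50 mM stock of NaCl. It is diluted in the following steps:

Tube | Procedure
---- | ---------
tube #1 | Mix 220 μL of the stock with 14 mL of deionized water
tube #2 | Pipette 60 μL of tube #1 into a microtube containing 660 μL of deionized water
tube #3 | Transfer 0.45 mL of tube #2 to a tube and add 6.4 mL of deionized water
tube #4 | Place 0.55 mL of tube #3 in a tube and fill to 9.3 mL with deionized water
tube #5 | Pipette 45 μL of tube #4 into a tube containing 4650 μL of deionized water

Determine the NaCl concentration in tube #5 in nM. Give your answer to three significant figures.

0.120 nM

Step 1: 220 μL + 14 mL = 14220 μL total → factor 14220/220 = 64.636
Step 2: 60 μL + 660 μL = 720 μL total → factor 720/60 = 12
Step 3: 0.45 mL + 6.4 mL = 6.85 mL total → factor 6.85/0.45 = 15.222
Step 4: 0.55 mL brought to 9.3 mL → factor 9.3/0.55 = 16.909
Step 5: 45 μL + 4650 μL = 4695 μL total → factor 4695/45 = 104.33
Overall dilution factor = 64.636 × 12 × 15.222 × 16.909 × 104.33 = 2.083 × 10^7
Final = 2.50 mM / 2.083 × 10^7 = 1.200 × 10^-7 mM = 0.120 nM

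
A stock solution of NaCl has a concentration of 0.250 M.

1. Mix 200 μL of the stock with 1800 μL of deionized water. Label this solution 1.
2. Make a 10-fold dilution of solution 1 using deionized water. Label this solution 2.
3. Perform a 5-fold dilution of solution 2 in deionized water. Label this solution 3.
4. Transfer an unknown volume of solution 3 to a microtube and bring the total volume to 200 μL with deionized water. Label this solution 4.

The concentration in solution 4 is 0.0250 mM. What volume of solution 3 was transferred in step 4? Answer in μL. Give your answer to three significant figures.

Step 1: 200 μL + 1800 μL = 2000 μL total → factor 2000/200 = 10
Step 2: 10-fold → factor 10
Step 3: 5-fold → factor 5
Step 4: v brought to 200 μL → factor = 200 μL/v
Product of known-step factors = 500
Overall factor = 0.250 M / (0.0250 mM) = 10000
Step-4 factor = 10000 / 500 = 20
v = 200 μL / 20 = 10.0 μL

10.0 μL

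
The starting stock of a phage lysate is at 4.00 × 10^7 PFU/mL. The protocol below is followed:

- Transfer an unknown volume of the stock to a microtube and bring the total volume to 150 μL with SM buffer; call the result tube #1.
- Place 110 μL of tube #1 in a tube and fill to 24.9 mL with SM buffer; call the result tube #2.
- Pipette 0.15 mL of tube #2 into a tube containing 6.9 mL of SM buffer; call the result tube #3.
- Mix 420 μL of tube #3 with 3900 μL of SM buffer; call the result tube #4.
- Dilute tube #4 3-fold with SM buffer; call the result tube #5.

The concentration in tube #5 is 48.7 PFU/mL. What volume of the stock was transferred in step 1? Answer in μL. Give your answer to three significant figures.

60.0 μL

Step 1: v brought to 150 μL → factor = 150 μL/v
Step 2: 110 μL brought to 24.9 mL → factor 24900/110 = 226.36
Step 3: 0.15 mL + 6.9 mL = 7.05 mL total → factor 7.05/0.15 = 47
Step 4: 420 μL + 3900 μL = 4320 μL total → factor 4320/420 = 10.286
Step 5: 3-fold → factor 3
Product of known-step factors = 3.2829 × 10^5
Overall factor = 4.00 × 10^7 PFU/mL / (48.7 PFU/mL) = 8.2136 × 10^5
Step-1 factor = 8.2136 × 10^5 / 3.2829 × 10^5 = 2.5019
v = 150 μL / 2.5019 = 60.0 μL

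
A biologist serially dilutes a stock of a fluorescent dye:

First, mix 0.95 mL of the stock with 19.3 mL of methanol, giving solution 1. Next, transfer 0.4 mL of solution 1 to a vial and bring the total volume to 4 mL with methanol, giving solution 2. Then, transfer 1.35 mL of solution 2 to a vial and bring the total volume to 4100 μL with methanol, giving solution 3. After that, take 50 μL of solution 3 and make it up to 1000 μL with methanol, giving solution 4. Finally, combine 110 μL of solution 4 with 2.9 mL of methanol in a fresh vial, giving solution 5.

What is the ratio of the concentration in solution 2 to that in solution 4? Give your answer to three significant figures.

60.7

Step 1: 0.95 mL + 19.3 mL = 20.25 mL total → factor 20.25/0.95 = 21.316
Step 2: 0.4 mL brought to 4 mL → factor 4/0.4 = 10
Step 3: 1.35 mL brought to 4100 μL → factor 4.1/1.35 = 3.037
Step 4: 50 μL brought to 1000 μL → factor 1000/50 = 20
Dilution factor to solution 2 = 213.16; to solution 4 = 12947
[solution 2]/[solution 4] = (factor to solution 4)/(factor to solution 2) = 12947/213.16 = 60.7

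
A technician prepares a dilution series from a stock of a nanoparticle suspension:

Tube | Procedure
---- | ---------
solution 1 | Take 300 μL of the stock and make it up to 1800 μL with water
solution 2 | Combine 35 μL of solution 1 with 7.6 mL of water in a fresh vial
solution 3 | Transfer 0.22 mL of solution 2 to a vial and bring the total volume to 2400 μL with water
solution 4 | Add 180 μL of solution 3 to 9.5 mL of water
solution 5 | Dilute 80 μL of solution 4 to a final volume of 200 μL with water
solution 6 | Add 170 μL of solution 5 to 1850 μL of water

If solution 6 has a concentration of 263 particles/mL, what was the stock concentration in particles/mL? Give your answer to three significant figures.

Step 1: 300 μL brought to 1800 μL → factor 1800/300 = 6
Step 2: 35 μL + 7.6 mL = 7635 μL total → factor 7635/35 = 218.14
Step 3: 0.22 mL brought to 2400 μL → factor 2.4/0.22 = 10.909
Step 4: 180 μL + 9.5 mL = 9680 μL total → factor 9680/180 = 53.778
Step 5: 80 μL brought to 200 μL → factor 200/80 = 2.5
Step 6: 170 μL + 1850 μL = 2020 μL total → factor 2020/170 = 11.882
Overall dilution factor = 6 × 218.14 × 10.909 × 53.778 × 2.5 × 11.882 = 2.281 × 10^7
Stock = 263 particles/mL × 2.281 × 10^7 = 6.00 × 10^9 particles/mL

6.00 × 10^9 particles/mL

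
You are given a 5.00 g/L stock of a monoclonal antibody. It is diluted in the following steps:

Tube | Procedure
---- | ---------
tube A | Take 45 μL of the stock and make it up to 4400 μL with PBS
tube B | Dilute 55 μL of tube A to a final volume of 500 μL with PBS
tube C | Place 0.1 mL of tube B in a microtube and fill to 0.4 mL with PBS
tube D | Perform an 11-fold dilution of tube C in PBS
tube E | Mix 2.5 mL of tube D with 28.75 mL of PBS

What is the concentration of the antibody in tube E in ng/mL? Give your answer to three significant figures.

Step 1: 45 μL brought to 4400 μL → factor 4400/45 = 97.778
Step 2: 55 μL brought to 500 μL → factor 500/55 = 9.0909
Step 3: 0.1 mL brought to 0.4 mL → factor 0.4/0.1 = 4
Step 4: 11-fold → factor 11
Step 5: 2.5 mL + 28.75 mL = 31.25 mL total → factor 31.25/2.5 = 12.5
Overall dilution factor = 97.778 × 9.0909 × 4 × 11 × 12.5 = 4.8889 × 10^5
Final = 5.00 g/L / 4.8889 × 10^5 = 1.023 × 10^-5 g/L = 10.2 ng/mL

10.2 ng/mL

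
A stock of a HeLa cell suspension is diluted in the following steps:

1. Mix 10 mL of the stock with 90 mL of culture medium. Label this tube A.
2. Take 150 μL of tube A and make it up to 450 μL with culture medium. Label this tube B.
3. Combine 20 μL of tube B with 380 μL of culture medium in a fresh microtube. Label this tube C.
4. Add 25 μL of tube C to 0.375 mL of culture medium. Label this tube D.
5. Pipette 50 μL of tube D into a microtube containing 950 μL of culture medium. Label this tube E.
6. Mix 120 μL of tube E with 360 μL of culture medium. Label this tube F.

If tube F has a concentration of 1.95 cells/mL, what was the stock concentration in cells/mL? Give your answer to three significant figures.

Step 1: 10 mL + 90 mL = 100 mL total → factor 100/10 = 10
Step 2: 150 μL brought to 450 μL → factor 450/150 = 3
Step 3: 20 μL + 380 μL = 400 μL total → factor 400/20 = 20
Step 4: 25 μL + 0.375 mL = 400 μL total → factor 400/25 = 16
Step 5: 50 μL + 950 μL = 1000 μL total → factor 1000/50 = 20
Step 6: 120 μL + 360 μL = 480 μL total → factor 480/120 = 4
Overall dilution factor = 10 × 3 × 20 × 16 × 20 × 4 = 7.68 × 10^5
Stock = 1.95 cells/mL × 7.68 × 10^5 = 1.50 × 10^6 cells/mL

1.50 × 10^6 cells/mL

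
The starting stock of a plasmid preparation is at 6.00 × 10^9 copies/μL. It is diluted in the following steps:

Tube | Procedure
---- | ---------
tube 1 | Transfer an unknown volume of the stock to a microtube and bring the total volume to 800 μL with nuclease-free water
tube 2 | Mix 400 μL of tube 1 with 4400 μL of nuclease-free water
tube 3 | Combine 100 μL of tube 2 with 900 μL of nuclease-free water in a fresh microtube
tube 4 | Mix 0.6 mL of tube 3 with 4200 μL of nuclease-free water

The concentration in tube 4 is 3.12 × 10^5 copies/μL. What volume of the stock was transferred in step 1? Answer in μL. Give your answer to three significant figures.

39.9 μL

Step 1: v brought to 800 μL → factor = 800 μL/v
Step 2: 400 μL + 4400 μL = 4800 μL total → factor 4800/400 = 12
Step 3: 100 μL + 900 μL = 1000 μL total → factor 1000/100 = 10
Step 4: 0.6 mL + 4200 μL = 4.8 mL total → factor 4.8/0.6 = 8
Product of known-step factors = 960
Overall factor = 6.00 × 10^9 copies/μL / (3.12 × 10^5 copies/μL) = 19231
Step-1 factor = 19231 / 960 = 20.032
v = 800 μL / 20.032 = 39.9 μL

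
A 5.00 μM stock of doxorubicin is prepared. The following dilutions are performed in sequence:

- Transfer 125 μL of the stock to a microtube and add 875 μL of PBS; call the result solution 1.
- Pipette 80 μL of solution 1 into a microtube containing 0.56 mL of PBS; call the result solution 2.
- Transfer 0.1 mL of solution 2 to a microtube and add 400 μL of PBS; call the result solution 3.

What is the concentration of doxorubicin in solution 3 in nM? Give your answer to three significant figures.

15.6 nM

Step 1: 125 μL + 875 μL = 1000 μL total → factor 1000/125 = 8
Step 2: 80 μL + 0.56 mL = 640 μL total → factor 640/80 = 8
Step 3: 0.1 mL + 400 μL = 0.5 mL total → factor 0.5/0.1 = 5
Dilution factor through solution 3 = 8 × 8 × 5 = 320
[solution 3] = 5.00 μM / 320 = 0.01562 μM = 15.6 nM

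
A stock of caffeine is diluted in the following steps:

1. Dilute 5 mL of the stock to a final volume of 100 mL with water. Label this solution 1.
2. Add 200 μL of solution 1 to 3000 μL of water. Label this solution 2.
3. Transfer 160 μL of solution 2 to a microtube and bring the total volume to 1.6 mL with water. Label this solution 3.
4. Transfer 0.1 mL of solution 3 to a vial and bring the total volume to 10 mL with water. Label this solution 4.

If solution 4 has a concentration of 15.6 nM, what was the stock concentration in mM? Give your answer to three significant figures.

Step 1: 5 mL brought to 100 mL → factor 100/5 = 20
Step 2: 200 μL + 3000 μL = 3200 μL total → factor 3200/200 = 16
Step 3: 160 μL brought to 1.6 mL → factor 1600/160 = 10
Step 4: 0.1 mL brought to 10 mL → factor 10/0.1 = 100
Overall dilution factor = 20 × 16 × 10 × 100 = 3.2 × 10^5
Stock = 15.6 nM × 3.2 × 10^5 = 4.992 × 10^6 nM = 4.99 mM

4.99 mM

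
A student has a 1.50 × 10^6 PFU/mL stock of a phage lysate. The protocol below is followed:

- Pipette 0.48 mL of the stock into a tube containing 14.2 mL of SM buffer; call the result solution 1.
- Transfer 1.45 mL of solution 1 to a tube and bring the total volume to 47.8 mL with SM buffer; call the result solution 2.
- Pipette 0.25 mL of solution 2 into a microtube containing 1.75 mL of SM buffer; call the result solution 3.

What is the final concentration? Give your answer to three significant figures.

186 PFU/mL

Step 1: 0.48 mL + 14.2 mL = 14.68 mL total → factor 14.68/0.48 = 30.583
Step 2: 1.45 mL brought to 47.8 mL → factor 47.8/1.45 = 32.966
Step 3: 0.25 mL + 1.75 mL = 2 mL total → factor 2/0.25 = 8
Overall dilution factor = 30.583 × 32.966 × 8 = 8065.6
Final = 1.50 × 10^6 PFU/mL / 8065.6 = 186 PFU/mL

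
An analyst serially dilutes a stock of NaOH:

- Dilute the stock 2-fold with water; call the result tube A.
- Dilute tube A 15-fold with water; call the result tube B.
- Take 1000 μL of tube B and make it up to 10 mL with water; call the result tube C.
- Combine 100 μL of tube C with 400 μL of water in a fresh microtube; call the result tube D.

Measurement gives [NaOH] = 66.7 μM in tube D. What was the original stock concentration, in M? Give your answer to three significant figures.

0.100 M

Step 1: 2-fold → factor 2
Step 2: 15-fold → factor 15
Step 3: 1000 μL brought to 10 mL → factor 10000/1000 = 10
Step 4: 100 μL + 400 μL = 500 μL total → factor 500/100 = 5
Overall dilution factor = 2 × 15 × 10 × 5 = 1500
Stock = 66.7 μM × 1500 = 1.000 × 10^5 μM = 0.100 M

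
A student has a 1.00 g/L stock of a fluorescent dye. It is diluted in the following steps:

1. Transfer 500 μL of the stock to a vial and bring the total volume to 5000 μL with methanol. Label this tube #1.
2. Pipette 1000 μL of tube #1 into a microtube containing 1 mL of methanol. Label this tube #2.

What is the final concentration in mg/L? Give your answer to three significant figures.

50.0 mg/L

Step 1: 500 μL brought to 5000 μL → factor 5000/500 = 10
Step 2: 1000 μL + 1 mL = 2000 μL total → factor 2000/1000 = 2
Overall dilution factor = 10 × 2 = 20
Final = 1.00 g/L / 20 = 0.05000 g/L = 50.0 mg/L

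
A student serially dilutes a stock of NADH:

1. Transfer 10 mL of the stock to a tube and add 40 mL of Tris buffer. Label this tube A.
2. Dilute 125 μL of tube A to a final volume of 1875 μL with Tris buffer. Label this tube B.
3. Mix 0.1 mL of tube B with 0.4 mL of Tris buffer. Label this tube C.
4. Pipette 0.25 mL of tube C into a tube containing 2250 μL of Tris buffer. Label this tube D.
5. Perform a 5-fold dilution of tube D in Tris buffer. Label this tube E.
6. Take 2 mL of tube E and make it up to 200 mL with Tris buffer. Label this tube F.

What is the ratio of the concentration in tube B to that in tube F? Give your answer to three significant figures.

2.50 × 10^4

Step 1: 10 mL + 40 mL = 50 mL total → factor 50/10 = 5
Step 2: 125 μL brought to 1875 μL → factor 1875/125 = 15
Step 3: 0.1 mL + 0.4 mL = 0.5 mL total → factor 0.5/0.1 = 5
Step 4: 0.25 mL + 2250 μL = 2.5 mL total → factor 2.5/0.25 = 10
Step 5: 5-fold → factor 5
Step 6: 2 mL brought to 200 mL → factor 200/2 = 100
Dilution factor to tube B = 75; to tube F = 1.875 × 10^6
[tube B]/[tube F] = (factor to tube F)/(factor to tube B) = 1.875 × 10^6/75 = 2.50 × 10^4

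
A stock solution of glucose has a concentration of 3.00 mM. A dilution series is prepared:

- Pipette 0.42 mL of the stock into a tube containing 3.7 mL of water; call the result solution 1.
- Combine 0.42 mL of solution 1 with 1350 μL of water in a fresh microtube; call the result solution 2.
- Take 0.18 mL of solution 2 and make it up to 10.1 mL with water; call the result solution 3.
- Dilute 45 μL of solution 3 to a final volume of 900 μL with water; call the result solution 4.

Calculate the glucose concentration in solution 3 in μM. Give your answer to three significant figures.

1.29 μM

Step 1: 0.42 mL + 3.7 mL = 4.12 mL total → factor 4.12/0.42 = 9.8095
Step 2: 0.42 mL + 1350 μL = 1.77 mL total → factor 1.77/0.42 = 4.2143
Step 3: 0.18 mL brought to 10.1 mL → factor 10.1/0.18 = 56.111
Dilution factor through solution 3 = 9.8095 × 4.2143 × 56.111 = 2319.6
[solution 3] = 3.00 mM / 2319.6 = 0.001293 mM = 1.29 μM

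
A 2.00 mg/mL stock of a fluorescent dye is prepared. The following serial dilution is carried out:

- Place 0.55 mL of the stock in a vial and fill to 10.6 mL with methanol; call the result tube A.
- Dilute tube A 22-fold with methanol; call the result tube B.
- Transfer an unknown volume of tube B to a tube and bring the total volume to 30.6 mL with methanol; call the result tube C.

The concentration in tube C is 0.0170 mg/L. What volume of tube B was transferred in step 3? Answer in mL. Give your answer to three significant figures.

0.110 mL

Step 1: 0.55 mL brought to 10.6 mL → factor 10.6/0.55 = 19.273
Step 2: 22-fold → factor 22
Step 3: v brought to 30.6 mL → factor = 30.6 mL/v
Product of known-step factors = 424
Overall factor = 2.00 mg/mL / (0.0170 mg/L) = 1.1765 × 10^5
Step-3 factor = 1.1765 × 10^5 / 424 = 277.47
v = 30.6 mL / 277.47 = 0.110 mL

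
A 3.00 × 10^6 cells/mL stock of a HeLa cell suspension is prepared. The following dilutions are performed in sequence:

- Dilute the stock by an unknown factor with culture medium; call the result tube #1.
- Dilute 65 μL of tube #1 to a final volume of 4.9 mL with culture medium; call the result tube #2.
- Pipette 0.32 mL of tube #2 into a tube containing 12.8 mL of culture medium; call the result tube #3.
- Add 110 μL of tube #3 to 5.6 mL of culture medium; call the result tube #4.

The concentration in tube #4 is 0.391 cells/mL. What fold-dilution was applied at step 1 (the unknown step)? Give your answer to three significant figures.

Step 1: unknown factor x
Step 2: 65 μL brought to 4.9 mL → factor 4900/65 = 75.385
Step 3: 0.32 mL + 12.8 mL = 13.12 mL total → factor 13.12/0.32 = 41
Step 4: 110 μL + 5.6 mL = 5710 μL total → factor 5710/110 = 51.909
Product of known-step factors = 1.6044 × 10^5
Overall factor = 3.00 × 10^6 cells/mL / (0.391 cells/mL) = 7.6726 × 10^6
x = 7.6726 × 10^6 / 1.6044 × 10^5 = 47.8

47.8-fold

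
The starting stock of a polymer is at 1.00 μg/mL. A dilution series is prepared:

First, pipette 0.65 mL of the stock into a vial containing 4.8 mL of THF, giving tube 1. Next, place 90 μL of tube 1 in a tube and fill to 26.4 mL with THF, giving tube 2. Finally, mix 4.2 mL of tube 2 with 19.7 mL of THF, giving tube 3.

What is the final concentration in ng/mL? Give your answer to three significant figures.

Step 1: 0.65 mL + 4.8 mL = 5.45 mL total → factor 5.45/0.65 = 8.3846
Step 2: 90 μL brought to 26.4 mL → factor 26400/90 = 293.33
Step 3: 4.2 mL + 19.7 mL = 23.9 mL total → factor 23.9/4.2 = 5.6905
Overall dilution factor = 8.3846 × 293.33 × 5.6905 = 13996
Final = 1.00 μg/mL / 13996 = 7.145 × 10^-5 μg/mL = 0.0715 ng/mL

0.0715 ng/mL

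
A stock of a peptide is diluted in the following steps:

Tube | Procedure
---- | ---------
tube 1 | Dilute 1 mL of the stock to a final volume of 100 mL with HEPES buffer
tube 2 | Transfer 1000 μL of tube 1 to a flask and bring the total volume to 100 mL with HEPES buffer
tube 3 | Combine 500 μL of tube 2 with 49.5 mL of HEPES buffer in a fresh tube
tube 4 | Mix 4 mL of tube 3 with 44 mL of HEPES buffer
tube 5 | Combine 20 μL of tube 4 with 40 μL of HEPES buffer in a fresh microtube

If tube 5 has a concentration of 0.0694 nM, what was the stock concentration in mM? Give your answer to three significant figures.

Step 1: 1 mL brought to 100 mL → factor 100/1 = 100
Step 2: 1000 μL brought to 100 mL → factor 1 × 10^5/1000 = 100
Step 3: 500 μL + 49.5 mL = 50000 μL total → factor 50000/500 = 100
Step 4: 4 mL + 44 mL = 48 mL total → factor 48/4 = 12
Step 5: 20 μL + 40 μL = 60 μL total → factor 60/20 = 3
Overall dilution factor = 100 × 100 × 100 × 12 × 3 = 3.6 × 10^7
Stock = 0.0694 nM × 3.6 × 10^7 = 2.498 × 10^6 nM = 2.50 mM

2.50 mM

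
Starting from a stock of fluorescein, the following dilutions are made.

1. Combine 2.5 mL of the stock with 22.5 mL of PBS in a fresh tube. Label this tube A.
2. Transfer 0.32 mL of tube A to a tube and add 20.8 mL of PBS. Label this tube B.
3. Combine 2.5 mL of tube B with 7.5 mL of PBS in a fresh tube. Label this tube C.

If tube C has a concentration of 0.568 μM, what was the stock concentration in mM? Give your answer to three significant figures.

Step 1: 2.5 mL + 22.5 mL = 25 mL total → factor 25/2.5 = 10
Step 2: 0.32 mL + 20.8 mL = 21.12 mL total → factor 21.12/0.32 = 66
Step 3: 2.5 mL + 7.5 mL = 10 mL total → factor 10/2.5 = 4
Overall dilution factor = 10 × 66 × 4 = 2640
Stock = 0.568 μM × 2640 = 1500 μM = 1.50 mM

1.50 mM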